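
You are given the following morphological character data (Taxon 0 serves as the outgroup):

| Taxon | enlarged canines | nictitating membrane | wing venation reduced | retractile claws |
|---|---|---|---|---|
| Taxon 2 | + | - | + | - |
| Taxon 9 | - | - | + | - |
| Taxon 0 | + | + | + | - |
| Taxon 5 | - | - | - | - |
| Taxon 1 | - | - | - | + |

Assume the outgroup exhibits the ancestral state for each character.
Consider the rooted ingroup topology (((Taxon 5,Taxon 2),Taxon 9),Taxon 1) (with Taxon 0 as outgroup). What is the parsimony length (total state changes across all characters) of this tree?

Map each character onto (((Taxon 5,Taxon 2),Taxon 9),Taxon 1) (rooted by Taxon 0) and count the minimum state changes it requires (Fitch parsimony):
enlarged canines: 2; nictitating membrane: 1; wing venation reduced: 2; retractile claws: 1.
Total tree length = 6.

6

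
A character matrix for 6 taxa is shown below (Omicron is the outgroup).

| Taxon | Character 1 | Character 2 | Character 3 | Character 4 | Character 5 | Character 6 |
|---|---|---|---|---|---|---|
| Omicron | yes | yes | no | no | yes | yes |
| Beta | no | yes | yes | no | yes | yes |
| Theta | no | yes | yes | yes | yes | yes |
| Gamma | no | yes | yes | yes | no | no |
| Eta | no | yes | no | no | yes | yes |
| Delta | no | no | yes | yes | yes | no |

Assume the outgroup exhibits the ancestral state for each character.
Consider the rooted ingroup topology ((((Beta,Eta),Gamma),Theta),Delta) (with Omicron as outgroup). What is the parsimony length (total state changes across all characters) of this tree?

Map each character onto ((((Beta,Eta),Gamma),Theta),Delta) (rooted by Omicron) and count the minimum state changes it requires (Fitch parsimony):
Character 1: 1; Character 2: 1; Character 3: 2; Character 4: 2; Character 5: 1; Character 6: 2.
Total tree length = 9.

9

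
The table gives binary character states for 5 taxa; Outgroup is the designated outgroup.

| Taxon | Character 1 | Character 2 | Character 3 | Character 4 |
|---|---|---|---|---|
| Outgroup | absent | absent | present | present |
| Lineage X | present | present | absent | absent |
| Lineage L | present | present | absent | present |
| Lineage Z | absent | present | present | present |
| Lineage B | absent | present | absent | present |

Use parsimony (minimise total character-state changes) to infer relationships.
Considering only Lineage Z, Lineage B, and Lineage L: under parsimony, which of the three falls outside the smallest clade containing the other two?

Lineage Z

Character polarity is set by the outgroup: the derived state is whichever differs from the outgroup's state, so for Character 3, Character 4 the derived state is 'absent', and for the remaining characters it is 'present'.
Character 1: derived state 'present' in Lineage L and Lineage X only — synapomorphy for {Lineage L, Lineage X}.
All ingroup taxa share the derived state 'present' for Character 2; it defines the ingroup but does not resolve relationships within it.
Character 3 (derived state 'absent') is shared by Lineage B, Lineage L, and Lineage X — a synapomorphy uniting that clade.
Character 4 (derived state 'absent') is unique to Lineage X (autapomorphy; uninformative for grouping).
Most parsimonious ingroup topology: (((Lineage X,Lineage L),Lineage B),Lineage Z).
Lineage L and Lineage B share a more recent common ancestor with each other than either does with Lineage Z, so Lineage Z is the least closely related of the three.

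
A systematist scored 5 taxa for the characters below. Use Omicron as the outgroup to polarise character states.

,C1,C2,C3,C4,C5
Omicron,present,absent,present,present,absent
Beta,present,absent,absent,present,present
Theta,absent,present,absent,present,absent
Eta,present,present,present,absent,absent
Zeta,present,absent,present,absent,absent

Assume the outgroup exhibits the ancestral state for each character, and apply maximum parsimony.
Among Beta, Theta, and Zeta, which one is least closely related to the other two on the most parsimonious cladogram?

Zeta

Character polarity is set by the outgroup: the derived state is whichever differs from the outgroup's state, so for C1, C3, C4 the derived state is 'absent', and for the remaining characters it is 'present'.
C1: derived state 'absent' in Theta only — an autapomorphy, so it tells us nothing about relationships among taxa.
C2 groups Eta and Theta, which is incompatible with the clades supported by the remaining characters; treating it as convergent (homoplasy) costs fewer steps than any alternative tree.
C3: derived state 'absent' in Beta and Theta only — synapomorphy for {Beta, Theta}.
C4: derived state 'absent' in Eta and Zeta only — synapomorphy for {Eta, Zeta}.
C5: derived state 'present' in Beta only — an autapomorphy, so it tells us nothing about relationships among taxa.
Most parsimonious ingroup topology: ((Beta,Theta),(Eta,Zeta)).
Beta and Theta share a more recent common ancestor with each other than either does with Zeta, so Zeta is the least closely related of the three.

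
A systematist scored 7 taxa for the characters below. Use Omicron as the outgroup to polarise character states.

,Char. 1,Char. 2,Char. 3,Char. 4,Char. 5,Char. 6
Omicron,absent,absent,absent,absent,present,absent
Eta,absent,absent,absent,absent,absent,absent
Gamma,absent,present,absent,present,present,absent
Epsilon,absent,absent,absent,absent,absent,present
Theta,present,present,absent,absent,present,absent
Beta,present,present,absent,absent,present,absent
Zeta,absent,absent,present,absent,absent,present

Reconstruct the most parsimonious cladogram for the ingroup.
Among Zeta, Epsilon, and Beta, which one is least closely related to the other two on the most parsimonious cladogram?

Character polarity is set by the outgroup: the derived state is whichever differs from the outgroup's state, so for Char. 5 the derived state is 'absent', and for the remaining characters it is 'present'.
Only Beta and Theta show the derived state 'present' for Char. 1, supporting them as a clade.
Only Beta, Gamma, and Theta show the derived state 'present' for Char. 2, supporting them as a clade.
Char. 3 (derived state 'present') is unique to Zeta (autapomorphy; uninformative for grouping).
Char. 4: derived state 'present' in Gamma only — an autapomorphy, so it tells us nothing about relationships among taxa.
Char. 5: derived state 'absent' in Epsilon, Eta, and Zeta only — synapomorphy for {Epsilon, Eta, Zeta}.
Char. 6: derived state 'present' in Epsilon and Zeta only — synapomorphy for {Epsilon, Zeta}.
Most parsimonious ingroup topology: ((Eta,(Epsilon,Zeta)),(Gamma,(Theta,Beta))).
Zeta and Epsilon share a more recent common ancestor with each other than either does with Beta, so Beta is the least closely related of the three.

Beta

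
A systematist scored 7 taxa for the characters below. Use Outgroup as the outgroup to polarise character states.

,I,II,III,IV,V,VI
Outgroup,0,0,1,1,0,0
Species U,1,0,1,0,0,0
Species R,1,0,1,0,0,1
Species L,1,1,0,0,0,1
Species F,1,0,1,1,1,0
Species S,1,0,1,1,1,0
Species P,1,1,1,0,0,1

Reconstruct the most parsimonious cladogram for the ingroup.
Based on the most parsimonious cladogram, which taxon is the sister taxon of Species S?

Species F

Character polarity is set by the outgroup: the derived state is whichever differs from the outgroup's state, so for III, IV the derived state is '0', and for the remaining characters it is '1'.
All ingroup taxa share the derived state '1' for I; it defines the ingroup but does not resolve relationships within it.
II (derived state '1') is shared by Species L and Species P — a synapomorphy uniting that clade.
III: derived state '0' in Species L only — an autapomorphy, so it tells us nothing about relationships among taxa.
IV (derived state '0') is shared by Species L, Species P, Species R, and Species U — a synapomorphy uniting that clade.
Only Species F and Species S show the derived state '1' for V, supporting them as a clade.
VI (derived state '1') is shared by Species L, Species P, and Species R — a synapomorphy uniting that clade.
Most parsimonious ingroup topology: ((Species U,(Species R,(Species L,Species P))),(Species F,Species S)).
Species S and Species F form a cherry on this tree, so they are sister taxa.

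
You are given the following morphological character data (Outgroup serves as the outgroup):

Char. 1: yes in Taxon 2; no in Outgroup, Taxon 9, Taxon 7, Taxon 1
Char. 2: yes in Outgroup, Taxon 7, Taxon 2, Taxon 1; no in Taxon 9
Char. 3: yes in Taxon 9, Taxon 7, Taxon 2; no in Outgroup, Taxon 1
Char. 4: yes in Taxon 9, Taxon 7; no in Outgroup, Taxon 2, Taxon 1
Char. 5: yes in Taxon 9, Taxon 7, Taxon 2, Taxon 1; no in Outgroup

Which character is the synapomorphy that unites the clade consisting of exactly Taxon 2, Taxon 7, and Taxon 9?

Character polarity is set by the outgroup: the derived state is whichever differs from the outgroup's state, so for Char. 2 the derived state is 'no', and for the remaining characters it is 'yes'.
Char. 1 (derived state 'yes') is unique to Taxon 2 (autapomorphy; uninformative for grouping).
Char. 2: derived state 'no' in Taxon 9 only — an autapomorphy, so it tells us nothing about relationships among taxa.
Char. 3: derived state 'yes' in Taxon 2, Taxon 7, and Taxon 9 only — synapomorphy for {Taxon 2, Taxon 7, Taxon 9}.
Only Taxon 7 and Taxon 9 show the derived state 'yes' for Char. 4, supporting them as a clade.
Char. 5 (derived state 'yes') is shared by all ingroup taxa — unites the whole ingroup.
Most parsimonious ingroup topology: (((Taxon 9,Taxon 7),Taxon 2),Taxon 1).
The clade {Taxon 2, Taxon 7, Taxon 9} is supported by Char. 3: its derived state 'yes' occurs in exactly those taxa and in no other taxon (including the outgroup).

Char. 3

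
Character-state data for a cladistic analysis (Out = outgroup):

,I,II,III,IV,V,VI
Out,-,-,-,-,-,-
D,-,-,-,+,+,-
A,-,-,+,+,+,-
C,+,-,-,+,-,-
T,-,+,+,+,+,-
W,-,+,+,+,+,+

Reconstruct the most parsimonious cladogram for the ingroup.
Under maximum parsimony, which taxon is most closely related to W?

The outgroup has state '-' for every character, so '+' is the derived state throughout.
I: derived state '+' in C only — an autapomorphy, so it tells us nothing about relationships among taxa.
Only T and W show the derived state '+' for II, supporting them as a clade.
Only A, T, and W show the derived state '+' for III, supporting them as a clade.
All ingroup taxa share the derived state '+' for IV; it defines the ingroup but does not resolve relationships within it.
V: derived state '+' in A, D, T, and W only — synapomorphy for {A, D, T, W}.
VI: derived state '+' in W only — an autapomorphy, so it tells us nothing about relationships among taxa.
Most parsimonious ingroup topology: ((D,(A,(T,W))),C).
W and T form a cherry on this tree, so they are sister taxa.

T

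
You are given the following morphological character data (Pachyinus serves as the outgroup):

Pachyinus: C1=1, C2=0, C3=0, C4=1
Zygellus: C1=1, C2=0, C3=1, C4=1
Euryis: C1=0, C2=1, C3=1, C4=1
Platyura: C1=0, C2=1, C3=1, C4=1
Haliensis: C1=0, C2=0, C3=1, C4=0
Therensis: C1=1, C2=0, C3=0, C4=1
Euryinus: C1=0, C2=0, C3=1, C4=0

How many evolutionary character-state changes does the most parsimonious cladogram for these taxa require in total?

4

Character polarity is set by the outgroup: the derived state is whichever differs from the outgroup's state, so for C1, C4 the derived state is '0', and for the remaining characters it is '1'.
C1: derived state '0' in Euryinus, Euryis, Haliensis, and Platyura only — synapomorphy for {Euryinus, Euryis, Haliensis, Platyura}.
C2: derived state '1' in Euryis and Platyura only — synapomorphy for {Euryis, Platyura}.
C3 (derived state '1') is shared by Euryinus, Euryis, Haliensis, Platyura, and Zygellus — a synapomorphy uniting that clade.
C4 (derived state '0') is shared by Euryinus and Haliensis — a synapomorphy uniting that clade.
Most parsimonious ingroup topology: ((Zygellus,((Euryis,Platyura),(Haliensis,Euryinus))),Therensis).
Changes per character on this tree: C1: 1; C2: 1; C3: 1; C4: 1.
Total = 4.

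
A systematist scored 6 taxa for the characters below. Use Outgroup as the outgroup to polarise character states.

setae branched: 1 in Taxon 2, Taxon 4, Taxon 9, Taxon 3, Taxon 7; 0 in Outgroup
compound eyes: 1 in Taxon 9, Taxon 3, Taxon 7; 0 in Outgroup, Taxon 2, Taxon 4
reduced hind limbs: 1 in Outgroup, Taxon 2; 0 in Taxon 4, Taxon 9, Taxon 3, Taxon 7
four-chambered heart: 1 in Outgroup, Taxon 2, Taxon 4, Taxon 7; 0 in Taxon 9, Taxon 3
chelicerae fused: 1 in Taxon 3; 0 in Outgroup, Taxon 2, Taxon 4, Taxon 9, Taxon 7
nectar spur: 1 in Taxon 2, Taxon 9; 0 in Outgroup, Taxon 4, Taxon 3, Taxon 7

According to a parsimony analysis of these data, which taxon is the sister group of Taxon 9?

Character polarity is set by the outgroup: the derived state is whichever differs from the outgroup's state, so for reduced hind limbs, four-chambered heart the derived state is '0', and for the remaining characters it is '1'.
setae branched (derived state '1') is shared by all ingroup taxa — unites the whole ingroup.
Only Taxon 3, Taxon 7, and Taxon 9 show the derived state '1' for compound eyes, supporting them as a clade.
reduced hind limbs (derived state '0') is shared by Taxon 3, Taxon 4, Taxon 7, and Taxon 9 — a synapomorphy uniting that clade.
four-chambered heart (derived state '0') is shared by Taxon 3 and Taxon 9 — a synapomorphy uniting that clade.
chelicerae fused: derived state '1' in Taxon 3 only — an autapomorphy, so it tells us nothing about relationships among taxa.
nectar spur (state '1') occurs in Taxon 2 and Taxon 9 but conflicts with the nesting implied by the other characters — most parsimoniously interpreted as homoplasy.
Most parsimonious ingroup topology: (Taxon 2,(Taxon 4,((Taxon 9,Taxon 3),Taxon 7))).
Taxon 9 and Taxon 3 form a cherry on this tree, so they are sister taxa.

Taxon 3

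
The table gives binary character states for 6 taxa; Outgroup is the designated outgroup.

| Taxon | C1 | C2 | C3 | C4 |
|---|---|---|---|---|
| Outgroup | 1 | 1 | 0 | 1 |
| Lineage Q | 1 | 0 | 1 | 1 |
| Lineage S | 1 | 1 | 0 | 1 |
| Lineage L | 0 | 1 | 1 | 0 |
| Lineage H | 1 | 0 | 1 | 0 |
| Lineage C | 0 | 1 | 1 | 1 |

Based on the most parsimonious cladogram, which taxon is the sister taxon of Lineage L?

Character polarity is set by the outgroup: the derived state is whichever differs from the outgroup's state, so for C1, C2, C4 the derived state is '0', and for the remaining characters it is '1'.
C1 (derived state '0') is shared by Lineage C and Lineage L — a synapomorphy uniting that clade.
C2: derived state '0' in Lineage H and Lineage Q only — synapomorphy for {Lineage H, Lineage Q}.
C3: derived state '1' in Lineage C, Lineage H, Lineage L, and Lineage Q only — synapomorphy for {Lineage C, Lineage H, Lineage L, Lineage Q}.
C4 (state '0') occurs in Lineage H and Lineage L but conflicts with the nesting implied by the other characters — most parsimoniously interpreted as homoplasy.
Most parsimonious ingroup topology: (((Lineage Q,Lineage H),(Lineage L,Lineage C)),Lineage S).
Lineage L and Lineage C form a cherry on this tree, so they are sister taxa.

Lineage C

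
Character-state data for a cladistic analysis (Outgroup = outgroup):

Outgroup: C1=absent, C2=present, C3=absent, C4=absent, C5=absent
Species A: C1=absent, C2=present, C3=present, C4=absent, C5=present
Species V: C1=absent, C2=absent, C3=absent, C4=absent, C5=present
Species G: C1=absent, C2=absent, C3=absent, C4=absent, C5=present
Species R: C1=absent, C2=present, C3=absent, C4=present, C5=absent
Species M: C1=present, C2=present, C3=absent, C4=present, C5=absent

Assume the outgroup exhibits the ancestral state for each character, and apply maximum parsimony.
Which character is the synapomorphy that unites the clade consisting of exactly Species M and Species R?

Character polarity is set by the outgroup: the derived state is whichever differs from the outgroup's state, so for C2 the derived state is 'absent', and for the remaining characters it is 'present'.
C1 (derived state 'present') is unique to Species M (autapomorphy; uninformative for grouping).
C2: derived state 'absent' in Species G and Species V only — synapomorphy for {Species G, Species V}.
C3 (derived state 'present') is unique to Species A (autapomorphy; uninformative for grouping).
Only Species M and Species R show the derived state 'present' for C4, supporting them as a clade.
Only Species A, Species G, and Species V show the derived state 'present' for C5, supporting them as a clade.
Most parsimonious ingroup topology: ((Species A,(Species V,Species G)),(Species R,Species M)).
The clade {Species M, Species R} is supported by C4: its derived state 'present' occurs in exactly those taxa and in no other taxon (including the outgroup).

C4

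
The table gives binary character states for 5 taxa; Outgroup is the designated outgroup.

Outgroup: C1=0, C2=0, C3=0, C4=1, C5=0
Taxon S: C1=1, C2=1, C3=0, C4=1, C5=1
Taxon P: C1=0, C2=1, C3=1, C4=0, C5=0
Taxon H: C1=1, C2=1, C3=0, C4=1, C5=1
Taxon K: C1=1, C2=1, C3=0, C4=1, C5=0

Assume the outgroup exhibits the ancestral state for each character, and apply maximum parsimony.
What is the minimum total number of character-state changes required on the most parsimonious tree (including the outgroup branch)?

5

Character polarity is set by the outgroup: the derived state is whichever differs from the outgroup's state, so for C4 the derived state is '0', and for the remaining characters it is '1'.
C1: derived state '1' in Taxon H, Taxon K, and Taxon S only — synapomorphy for {Taxon H, Taxon K, Taxon S}.
All ingroup taxa share the derived state '1' for C2; it defines the ingroup but does not resolve relationships within it.
C3: derived state '1' in Taxon P only — an autapomorphy, so it tells us nothing about relationships among taxa.
C4: derived state '0' in Taxon P only — an autapomorphy, so it tells us nothing about relationships among taxa.
Only Taxon H and Taxon S show the derived state '1' for C5, supporting them as a clade.
Most parsimonious ingroup topology: (((Taxon S,Taxon H),Taxon K),Taxon P).
Changes per character on this tree: C1: 1; C2: 1; C3: 1; C4: 1; C5: 1.
Total = 5.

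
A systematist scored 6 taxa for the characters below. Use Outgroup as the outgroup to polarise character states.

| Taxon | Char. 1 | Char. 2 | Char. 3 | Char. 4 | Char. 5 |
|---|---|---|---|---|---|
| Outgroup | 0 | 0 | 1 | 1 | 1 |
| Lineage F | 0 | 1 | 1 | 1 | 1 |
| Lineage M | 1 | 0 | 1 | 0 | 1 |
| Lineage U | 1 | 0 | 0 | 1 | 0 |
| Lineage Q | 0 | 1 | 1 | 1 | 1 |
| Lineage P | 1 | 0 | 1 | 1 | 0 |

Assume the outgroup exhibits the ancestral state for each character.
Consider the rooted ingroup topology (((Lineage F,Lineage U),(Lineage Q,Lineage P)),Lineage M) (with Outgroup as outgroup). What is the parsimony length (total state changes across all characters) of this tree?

Map each character onto (((Lineage F,Lineage U),(Lineage Q,Lineage P)),Lineage M) (rooted by Outgroup) and count the minimum state changes it requires (Fitch parsimony):
Char. 1: 3; Char. 2: 2; Char. 3: 1; Char. 4: 1; Char. 5: 2.
Total tree length = 9.

9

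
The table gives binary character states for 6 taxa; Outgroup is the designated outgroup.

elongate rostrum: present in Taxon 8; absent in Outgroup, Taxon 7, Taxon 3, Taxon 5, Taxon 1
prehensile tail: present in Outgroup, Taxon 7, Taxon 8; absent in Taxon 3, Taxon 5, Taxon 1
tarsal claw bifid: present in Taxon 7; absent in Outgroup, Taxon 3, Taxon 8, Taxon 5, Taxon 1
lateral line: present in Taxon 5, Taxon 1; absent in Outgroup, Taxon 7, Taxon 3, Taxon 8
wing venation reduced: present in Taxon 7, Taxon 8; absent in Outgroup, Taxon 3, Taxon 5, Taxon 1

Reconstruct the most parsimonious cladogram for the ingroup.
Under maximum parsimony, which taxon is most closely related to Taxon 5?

Taxon 1

Character polarity is set by the outgroup: the derived state is whichever differs from the outgroup's state, so for prehensile tail the derived state is 'absent', and for the remaining characters it is 'present'.
elongate rostrum: derived state 'present' in Taxon 8 only — an autapomorphy, so it tells us nothing about relationships among taxa.
Only Taxon 1, Taxon 3, and Taxon 5 show the derived state 'absent' for prehensile tail, supporting them as a clade.
tarsal claw bifid: derived state 'present' in Taxon 7 only — an autapomorphy, so it tells us nothing about relationships among taxa.
Only Taxon 1 and Taxon 5 show the derived state 'present' for lateral line, supporting them as a clade.
wing venation reduced: derived state 'present' in Taxon 7 and Taxon 8 only — synapomorphy for {Taxon 7, Taxon 8}.
Most parsimonious ingroup topology: ((Taxon 7,Taxon 8),(Taxon 3,(Taxon 5,Taxon 1))).
Taxon 5 and Taxon 1 form a cherry on this tree, so they are sister taxa.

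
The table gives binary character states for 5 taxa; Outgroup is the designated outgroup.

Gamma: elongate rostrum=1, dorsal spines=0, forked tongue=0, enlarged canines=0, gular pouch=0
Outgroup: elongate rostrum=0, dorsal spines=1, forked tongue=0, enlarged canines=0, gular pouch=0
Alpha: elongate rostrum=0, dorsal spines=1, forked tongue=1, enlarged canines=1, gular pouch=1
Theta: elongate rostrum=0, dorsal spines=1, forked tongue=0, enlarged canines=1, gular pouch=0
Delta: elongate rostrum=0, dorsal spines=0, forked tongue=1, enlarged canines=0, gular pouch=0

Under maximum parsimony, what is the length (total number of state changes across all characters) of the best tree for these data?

Character polarity is set by the outgroup: the derived state is whichever differs from the outgroup's state, so for dorsal spines the derived state is '0', and for the remaining characters it is '1'.
elongate rostrum: derived state '1' in Gamma only — an autapomorphy, so it tells us nothing about relationships among taxa.
dorsal spines: derived state '0' in Delta and Gamma only — synapomorphy for {Delta, Gamma}.
forked tongue (state '1') occurs in Alpha and Delta but conflicts with the nesting implied by the other characters — most parsimoniously interpreted as homoplasy.
enlarged canines (derived state '1') is shared by Alpha and Theta — a synapomorphy uniting that clade.
gular pouch: derived state '1' in Alpha only — an autapomorphy, so it tells us nothing about relationships among taxa.
Most parsimonious ingroup topology: ((Delta,Gamma),(Alpha,Theta)).
Changes per character on this tree: elongate rostrum: 1; dorsal spines: 1; forked tongue: 2; enlarged canines: 1; gular pouch: 1.
Total = 6.

6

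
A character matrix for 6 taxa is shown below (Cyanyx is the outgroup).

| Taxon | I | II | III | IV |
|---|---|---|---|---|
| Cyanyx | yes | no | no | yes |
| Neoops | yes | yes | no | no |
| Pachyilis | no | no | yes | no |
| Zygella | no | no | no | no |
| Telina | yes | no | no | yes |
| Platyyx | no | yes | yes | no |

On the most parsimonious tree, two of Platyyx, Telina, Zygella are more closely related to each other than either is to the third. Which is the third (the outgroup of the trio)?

Character polarity is set by the outgroup: the derived state is whichever differs from the outgroup's state, so for I, IV the derived state is 'no', and for the remaining characters it is 'yes'.
I (derived state 'no') is shared by Pachyilis, Platyyx, and Zygella — a synapomorphy uniting that clade.
II (state 'yes') occurs in Neoops and Platyyx but conflicts with the nesting implied by the other characters — most parsimoniously interpreted as homoplasy.
III (derived state 'yes') is shared by Pachyilis and Platyyx — a synapomorphy uniting that clade.
IV (derived state 'no') is shared by Neoops, Pachyilis, Platyyx, and Zygella — a synapomorphy uniting that clade.
Most parsimonious ingroup topology: ((Neoops,((Pachyilis,Platyyx),Zygella)),Telina).
Platyyx and Zygella share a more recent common ancestor with each other than either does with Telina, so Telina is the least closely related of the three.

Telina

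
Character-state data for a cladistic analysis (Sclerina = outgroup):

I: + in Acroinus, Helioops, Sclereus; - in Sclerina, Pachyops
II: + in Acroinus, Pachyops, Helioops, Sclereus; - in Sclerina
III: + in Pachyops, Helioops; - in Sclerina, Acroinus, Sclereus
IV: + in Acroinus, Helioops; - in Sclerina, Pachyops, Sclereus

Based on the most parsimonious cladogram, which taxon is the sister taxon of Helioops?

Acroinus

The outgroup has state '-' for every character, so '+' is the derived state throughout.
I (derived state '+') is shared by Acroinus, Helioops, and Sclereus — a synapomorphy uniting that clade.
II (derived state '+') is shared by all ingroup taxa — unites the whole ingroup.
III (state '+') occurs in Helioops and Pachyops but conflicts with the nesting implied by the other characters — most parsimoniously interpreted as homoplasy.
Only Acroinus and Helioops show the derived state '+' for IV, supporting them as a clade.
Most parsimonious ingroup topology: (((Acroinus,Helioops),Sclereus),Pachyops).
Helioops and Acroinus form a cherry on this tree, so they are sister taxa.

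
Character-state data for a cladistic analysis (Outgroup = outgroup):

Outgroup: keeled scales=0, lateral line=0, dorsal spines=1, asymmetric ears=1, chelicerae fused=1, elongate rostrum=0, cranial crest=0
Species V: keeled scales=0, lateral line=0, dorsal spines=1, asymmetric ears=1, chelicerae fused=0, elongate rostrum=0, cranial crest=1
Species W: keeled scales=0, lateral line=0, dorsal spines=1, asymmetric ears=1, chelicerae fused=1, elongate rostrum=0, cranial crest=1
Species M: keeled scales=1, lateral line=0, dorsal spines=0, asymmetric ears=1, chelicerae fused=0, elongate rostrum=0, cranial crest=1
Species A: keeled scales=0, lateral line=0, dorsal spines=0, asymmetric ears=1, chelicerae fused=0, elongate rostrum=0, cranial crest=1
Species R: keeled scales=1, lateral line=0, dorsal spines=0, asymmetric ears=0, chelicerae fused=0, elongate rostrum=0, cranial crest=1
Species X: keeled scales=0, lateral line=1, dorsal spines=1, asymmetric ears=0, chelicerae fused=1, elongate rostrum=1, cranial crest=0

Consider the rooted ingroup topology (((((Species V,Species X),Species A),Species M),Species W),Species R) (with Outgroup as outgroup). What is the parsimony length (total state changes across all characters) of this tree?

Map each character onto (((((Species V,Species X),Species A),Species M),Species W),Species R) (rooted by Outgroup) and count the minimum state changes it requires (Fitch parsimony):
keeled scales: 2; lateral line: 1; dorsal spines: 3; asymmetric ears: 2; chelicerae fused: 3; elongate rostrum: 1; cranial crest: 2.
Total tree length = 14.

14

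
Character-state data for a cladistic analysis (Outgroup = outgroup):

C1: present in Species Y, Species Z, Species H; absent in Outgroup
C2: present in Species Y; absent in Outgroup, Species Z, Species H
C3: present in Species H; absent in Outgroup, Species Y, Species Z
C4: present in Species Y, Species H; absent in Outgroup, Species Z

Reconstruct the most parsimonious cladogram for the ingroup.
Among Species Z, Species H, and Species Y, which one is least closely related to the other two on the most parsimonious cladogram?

Species Z

The outgroup has state 'absent' for every character, so 'present' is the derived state throughout.
All ingroup taxa share the derived state 'present' for C1; it defines the ingroup but does not resolve relationships within it.
C2 (derived state 'present') is unique to Species Y (autapomorphy; uninformative for grouping).
C3 (derived state 'present') is unique to Species H (autapomorphy; uninformative for grouping).
C4 (derived state 'present') is shared by Species H and Species Y — a synapomorphy uniting that clade.
Most parsimonious ingroup topology: ((Species Y,Species H),Species Z).
Species H and Species Y share a more recent common ancestor with each other than either does with Species Z, so Species Z is the least closely related of the three.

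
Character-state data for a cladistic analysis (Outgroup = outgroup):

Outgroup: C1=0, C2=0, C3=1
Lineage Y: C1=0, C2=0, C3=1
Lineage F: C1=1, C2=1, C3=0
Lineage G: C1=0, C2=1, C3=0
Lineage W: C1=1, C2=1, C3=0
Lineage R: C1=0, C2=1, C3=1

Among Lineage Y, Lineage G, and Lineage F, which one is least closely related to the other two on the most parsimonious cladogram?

Character polarity is set by the outgroup: the derived state is whichever differs from the outgroup's state, so for C3 the derived state is '0', and for the remaining characters it is '1'.
C1: derived state '1' in Lineage F and Lineage W only — synapomorphy for {Lineage F, Lineage W}.
Only Lineage F, Lineage G, Lineage R, and Lineage W show the derived state '1' for C2, supporting them as a clade.
Only Lineage F, Lineage G, and Lineage W show the derived state '0' for C3, supporting them as a clade.
Most parsimonious ingroup topology: (Lineage Y,(((Lineage F,Lineage W),Lineage G),Lineage R)).
Lineage G and Lineage F share a more recent common ancestor with each other than either does with Lineage Y, so Lineage Y is the least closely related of the three.

Lineage Y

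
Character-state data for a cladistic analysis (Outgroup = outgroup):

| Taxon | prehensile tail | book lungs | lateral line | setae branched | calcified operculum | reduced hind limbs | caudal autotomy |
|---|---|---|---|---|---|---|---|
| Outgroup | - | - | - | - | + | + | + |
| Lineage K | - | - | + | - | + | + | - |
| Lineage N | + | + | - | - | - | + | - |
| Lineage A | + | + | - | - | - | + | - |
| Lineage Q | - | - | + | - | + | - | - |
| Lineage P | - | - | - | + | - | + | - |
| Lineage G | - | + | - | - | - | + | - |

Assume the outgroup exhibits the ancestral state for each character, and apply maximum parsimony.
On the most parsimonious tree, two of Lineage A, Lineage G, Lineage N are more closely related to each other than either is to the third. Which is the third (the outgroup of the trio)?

Character polarity is set by the outgroup: the derived state is whichever differs from the outgroup's state, so for calcified operculum, reduced hind limbs, caudal autotomy the derived state is '-', and for the remaining characters it is '+'.
prehensile tail: derived state '+' in Lineage A and Lineage N only — synapomorphy for {Lineage A, Lineage N}.
book lungs: derived state '+' in Lineage A, Lineage G, and Lineage N only — synapomorphy for {Lineage A, Lineage G, Lineage N}.
Only Lineage K and Lineage Q show the derived state '+' for lateral line, supporting them as a clade.
setae branched: derived state '+' in Lineage P only — an autapomorphy, so it tells us nothing about relationships among taxa.
Only Lineage A, Lineage G, Lineage N, and Lineage P show the derived state '-' for calcified operculum, supporting them as a clade.
reduced hind limbs: derived state '-' in Lineage Q only — an autapomorphy, so it tells us nothing about relationships among taxa.
All ingroup taxa share the derived state '-' for caudal autotomy; it defines the ingroup but does not resolve relationships within it.
Most parsimonious ingroup topology: ((Lineage K,Lineage Q),(((Lineage N,Lineage A),Lineage G),Lineage P)).
Lineage N and Lineage A share a more recent common ancestor with each other than either does with Lineage G, so Lineage G is the least closely related of the three.

Lineage G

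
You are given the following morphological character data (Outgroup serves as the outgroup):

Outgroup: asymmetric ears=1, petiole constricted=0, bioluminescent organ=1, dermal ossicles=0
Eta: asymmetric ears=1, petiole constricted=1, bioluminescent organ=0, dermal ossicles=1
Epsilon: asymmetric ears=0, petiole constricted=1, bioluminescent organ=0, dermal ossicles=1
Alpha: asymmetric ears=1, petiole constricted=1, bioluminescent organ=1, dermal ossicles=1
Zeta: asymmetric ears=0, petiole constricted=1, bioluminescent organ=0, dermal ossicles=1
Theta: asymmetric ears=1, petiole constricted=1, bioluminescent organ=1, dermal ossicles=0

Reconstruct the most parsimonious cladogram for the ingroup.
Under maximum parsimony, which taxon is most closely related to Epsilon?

Zeta

Character polarity is set by the outgroup: the derived state is whichever differs from the outgroup's state, so for asymmetric ears, bioluminescent organ the derived state is '0', and for the remaining characters it is '1'.
asymmetric ears (derived state '0') is shared by Epsilon and Zeta — a synapomorphy uniting that clade.
All ingroup taxa share the derived state '1' for petiole constricted; it defines the ingroup but does not resolve relationships within it.
bioluminescent organ: derived state '0' in Epsilon, Eta, and Zeta only — synapomorphy for {Epsilon, Eta, Zeta}.
dermal ossicles: derived state '1' in Alpha, Epsilon, Eta, and Zeta only — synapomorphy for {Alpha, Epsilon, Eta, Zeta}.
Most parsimonious ingroup topology: (((Eta,(Epsilon,Zeta)),Alpha),Theta).
Epsilon and Zeta form a cherry on this tree, so they are sister taxa.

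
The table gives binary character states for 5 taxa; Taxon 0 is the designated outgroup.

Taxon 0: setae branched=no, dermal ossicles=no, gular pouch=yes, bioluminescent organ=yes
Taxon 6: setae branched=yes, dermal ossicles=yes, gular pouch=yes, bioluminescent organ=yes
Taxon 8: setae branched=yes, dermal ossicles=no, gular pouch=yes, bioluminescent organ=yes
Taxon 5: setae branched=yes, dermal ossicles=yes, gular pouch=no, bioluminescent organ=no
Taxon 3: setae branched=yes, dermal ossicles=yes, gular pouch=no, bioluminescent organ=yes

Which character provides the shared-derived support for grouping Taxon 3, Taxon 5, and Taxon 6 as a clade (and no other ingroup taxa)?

Character polarity is set by the outgroup: the derived state is whichever differs from the outgroup's state, so for gular pouch, bioluminescent organ the derived state is 'no', and for the remaining characters it is 'yes'.
All ingroup taxa share the derived state 'yes' for setae branched; it defines the ingroup but does not resolve relationships within it.
dermal ossicles (derived state 'yes') is shared by Taxon 3, Taxon 5, and Taxon 6 — a synapomorphy uniting that clade.
gular pouch (derived state 'no') is shared by Taxon 3 and Taxon 5 — a synapomorphy uniting that clade.
bioluminescent organ: derived state 'no' in Taxon 5 only — an autapomorphy, so it tells us nothing about relationships among taxa.
Most parsimonious ingroup topology: ((Taxon 6,(Taxon 5,Taxon 3)),Taxon 8).
The clade {Taxon 3, Taxon 5, Taxon 6} is supported by dermal ossicles: its derived state 'yes' occurs in exactly those taxa and in no other taxon (including the outgroup).

dermal ossicles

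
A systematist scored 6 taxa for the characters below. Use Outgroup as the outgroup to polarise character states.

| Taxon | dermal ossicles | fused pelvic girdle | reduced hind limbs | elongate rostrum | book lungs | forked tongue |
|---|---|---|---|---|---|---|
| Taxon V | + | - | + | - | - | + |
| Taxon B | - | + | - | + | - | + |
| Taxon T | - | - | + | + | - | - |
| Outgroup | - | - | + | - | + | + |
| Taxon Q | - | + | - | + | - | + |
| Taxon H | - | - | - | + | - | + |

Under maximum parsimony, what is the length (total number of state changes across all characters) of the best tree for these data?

6

Character polarity is set by the outgroup: the derived state is whichever differs from the outgroup's state, so for reduced hind limbs, book lungs, forked tongue the derived state is '-', and for the remaining characters it is '+'.
dermal ossicles (derived state '+') is unique to Taxon V (autapomorphy; uninformative for grouping).
Only Taxon B and Taxon Q show the derived state '+' for fused pelvic girdle, supporting them as a clade.
reduced hind limbs (derived state '-') is shared by Taxon B, Taxon H, and Taxon Q — a synapomorphy uniting that clade.
elongate rostrum: derived state '+' in Taxon B, Taxon H, Taxon Q, and Taxon T only — synapomorphy for {Taxon B, Taxon H, Taxon Q, Taxon T}.
book lungs (derived state '-') is shared by all ingroup taxa — unites the whole ingroup.
forked tongue (derived state '-') is unique to Taxon T (autapomorphy; uninformative for grouping).
Most parsimonious ingroup topology: (((Taxon H,(Taxon Q,Taxon B)),Taxon T),Taxon V).
Changes per character on this tree: dermal ossicles: 1; fused pelvic girdle: 1; reduced hind limbs: 1; elongate rostrum: 1; book lungs: 1; forked tongue: 1.
Total = 6.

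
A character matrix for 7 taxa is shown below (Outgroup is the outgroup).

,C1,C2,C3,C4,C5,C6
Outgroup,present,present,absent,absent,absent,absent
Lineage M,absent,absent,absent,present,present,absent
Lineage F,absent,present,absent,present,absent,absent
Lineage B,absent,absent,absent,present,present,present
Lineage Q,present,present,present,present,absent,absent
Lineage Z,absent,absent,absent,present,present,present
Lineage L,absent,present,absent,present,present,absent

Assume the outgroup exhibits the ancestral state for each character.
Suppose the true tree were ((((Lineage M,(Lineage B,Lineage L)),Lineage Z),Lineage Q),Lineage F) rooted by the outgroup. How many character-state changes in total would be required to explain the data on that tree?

9

Map each character onto ((((Lineage M,(Lineage B,Lineage L)),Lineage Z),Lineage Q),Lineage F) (rooted by Outgroup) and count the minimum state changes it requires (Fitch parsimony):
C1: 2; C2: 2; C3: 1; C4: 1; C5: 1; C6: 2.
Total tree length = 9.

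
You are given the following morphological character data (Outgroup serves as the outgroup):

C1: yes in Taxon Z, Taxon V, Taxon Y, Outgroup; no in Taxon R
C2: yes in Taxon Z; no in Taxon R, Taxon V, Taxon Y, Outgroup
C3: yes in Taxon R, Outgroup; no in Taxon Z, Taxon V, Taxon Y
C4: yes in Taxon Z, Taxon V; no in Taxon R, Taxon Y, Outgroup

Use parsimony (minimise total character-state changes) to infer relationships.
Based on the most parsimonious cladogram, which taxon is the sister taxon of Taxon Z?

Taxon V

Character polarity is set by the outgroup: the derived state is whichever differs from the outgroup's state, so for C1, C3 the derived state is 'no', and for the remaining characters it is 'yes'.
C1 (derived state 'no') is unique to Taxon R (autapomorphy; uninformative for grouping).
C2 (derived state 'yes') is unique to Taxon Z (autapomorphy; uninformative for grouping).
Only Taxon V, Taxon Y, and Taxon Z show the derived state 'no' for C3, supporting them as a clade.
C4: derived state 'yes' in Taxon V and Taxon Z only — synapomorphy for {Taxon V, Taxon Z}.
Most parsimonious ingroup topology: (((Taxon V,Taxon Z),Taxon Y),Taxon R).
Taxon Z and Taxon V form a cherry on this tree, so they are sister taxa.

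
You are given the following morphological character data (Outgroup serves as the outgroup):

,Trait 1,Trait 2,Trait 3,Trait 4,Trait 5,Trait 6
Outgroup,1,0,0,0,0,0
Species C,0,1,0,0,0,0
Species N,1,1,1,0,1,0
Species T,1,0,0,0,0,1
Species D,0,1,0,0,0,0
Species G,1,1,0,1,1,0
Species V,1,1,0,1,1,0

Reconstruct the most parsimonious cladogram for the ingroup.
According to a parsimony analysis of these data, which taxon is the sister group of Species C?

Character polarity is set by the outgroup: the derived state is whichever differs from the outgroup's state, so for Trait 1 the derived state is '0', and for the remaining characters it is '1'.
Only Species C and Species D show the derived state '0' for Trait 1, supporting them as a clade.
Trait 2: derived state '1' in Species C, Species D, Species G, Species N, and Species V only — synapomorphy for {Species C, Species D, Species G, Species N, Species V}.
Trait 3 (derived state '1') is unique to Species N (autapomorphy; uninformative for grouping).
Trait 4: derived state '1' in Species G and Species V only — synapomorphy for {Species G, Species V}.
Trait 5: derived state '1' in Species G, Species N, and Species V only — synapomorphy for {Species G, Species N, Species V}.
Trait 6: derived state '1' in Species T only — an autapomorphy, so it tells us nothing about relationships among taxa.
Most parsimonious ingroup topology: (((Species D,Species C),((Species V,Species G),Species N)),Species T).
Species C and Species D form a cherry on this tree, so they are sister taxa.

Species D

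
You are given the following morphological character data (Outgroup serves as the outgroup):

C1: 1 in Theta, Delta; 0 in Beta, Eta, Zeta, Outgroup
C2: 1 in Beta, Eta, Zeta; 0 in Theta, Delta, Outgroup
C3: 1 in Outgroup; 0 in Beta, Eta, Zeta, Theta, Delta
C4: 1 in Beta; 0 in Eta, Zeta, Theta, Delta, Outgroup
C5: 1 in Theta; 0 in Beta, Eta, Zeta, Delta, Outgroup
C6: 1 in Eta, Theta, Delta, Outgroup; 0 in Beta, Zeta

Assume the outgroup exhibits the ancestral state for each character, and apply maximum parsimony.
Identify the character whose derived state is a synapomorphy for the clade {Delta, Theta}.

Character polarity is set by the outgroup: the derived state is whichever differs from the outgroup's state, so for C3, C6 the derived state is '0', and for the remaining characters it is '1'.
C1: derived state '1' in Delta and Theta only — synapomorphy for {Delta, Theta}.
C2 (derived state '1') is shared by Beta, Eta, and Zeta — a synapomorphy uniting that clade.
C3 (derived state '0') is shared by all ingroup taxa — unites the whole ingroup.
C4 (derived state '1') is unique to Beta (autapomorphy; uninformative for grouping).
C5: derived state '1' in Theta only — an autapomorphy, so it tells us nothing about relationships among taxa.
C6 (derived state '0') is shared by Beta and Zeta — a synapomorphy uniting that clade.
Most parsimonious ingroup topology: ((Theta,Delta),((Zeta,Beta),Eta)).
The clade {Delta, Theta} is supported by C1: its derived state '1' occurs in exactly those taxa and in no other taxon (including the outgroup).

C1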